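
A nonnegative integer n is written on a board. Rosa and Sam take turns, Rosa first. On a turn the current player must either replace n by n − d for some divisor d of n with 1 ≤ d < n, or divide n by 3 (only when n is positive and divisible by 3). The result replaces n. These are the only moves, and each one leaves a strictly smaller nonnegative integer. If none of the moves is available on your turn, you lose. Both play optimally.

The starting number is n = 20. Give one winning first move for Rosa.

Compute win/loss labels from the base case upward. A position with no move is L. Any other position is W if it can reach an L in one move, else L.
n=0: no move → L
n=1: no move → L
n=2: reaches L-position 1 → W
n=3: reaches L-position 1 → W
n=4: only reaches 2(W), 3(W), all W → L
n=5: reaches L-position 4 → W
n=6: reaches L-position 4 → W
n=7: only reaches 6(W), which is W → L
n=8: reaches L-position 4 → W
n=9: only reaches 3(W), 6(W), 8(W), all W → L
n=10: reaches L-position 9 → W
n=11: only reaches 10(W), which is W → L
n=12: reaches L-position 4 → W
n=13: only reaches 12(W), which is W → L
n=14: reaches L-position 7 → W
n=15: only reaches 5(W), 10(W), 12(W), 14(W), all W → L
n=16: reaches L-position 15 → W
n=17: only reaches 16(W), which is W → L
n=18: reaches L-position 9 → W
n=19: only reaches 18(W), which is W → L
n=20: reaches L-position 15 → W
From 20, the L positions reachable in one move are: 15, 19. Any move reaching one of these is winning.

Move to 15.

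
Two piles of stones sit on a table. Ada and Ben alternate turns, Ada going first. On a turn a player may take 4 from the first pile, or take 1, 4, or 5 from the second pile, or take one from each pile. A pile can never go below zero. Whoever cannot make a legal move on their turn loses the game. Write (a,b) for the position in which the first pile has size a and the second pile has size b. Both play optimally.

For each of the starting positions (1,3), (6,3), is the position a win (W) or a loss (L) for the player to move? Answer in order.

(1,3): W, (6,3): L

Classify positions by backward induction: terminal positions (no move available) are L. From any other position, the mover wins iff some move reaches an L.
No move ever increases a pile, so every position that can arise here has a ≤ 6 and b ≤ 3; it is enough to label the cells with 0 ≤ a ≤ 6 and 0 ≤ b ≤ 3.
Every move lowers a or b (never raises either), so fill the grid row by row in increasing a, and left to right within a row: each cell's successors are then already labelled.
      b=0  b=1  b=2  b=3
a=0:    L    W    L    W
a=1:    L    W    L    W
a=2:    L    W    L    W
a=3:    L    W    L    W
a=4:    W    W    W    W
a=5:    W    L    W    L
a=6:    W    L    W    L
Cells with no legal move (terminal, hence L): (0,0), (1,0), (2,0), (3,0).
The remaining L cells, each justified by listing all of its moves:
(0,2): →(0,1)(W) only, which is W, so L
(1,2): →(1,1)(W), (0,1)(W) — all W, so L
(2,2): →(2,1)(W), (1,1)(W) — all W, so L
(3,2): →(3,1)(W), (2,1)(W) — all W, so L
(5,1): →(1,1)(W), (5,0)(W), (4,0)(W) — all W, so L
(5,3): →(1,3)(W), (5,2)(W), (4,2)(W) — all W, so L
(6,1): →(2,1)(W), (6,0)(W), (5,0)(W) — all W, so L
(6,3): →(2,3)(W), (6,2)(W), (5,2)(W) — all W, so L
Every other cell has at least one move into one of the L cells above, so it is W.
(1,3): the move to (1,2) reaches an L cell, so W
(6,3): one of the L cells justified above, so L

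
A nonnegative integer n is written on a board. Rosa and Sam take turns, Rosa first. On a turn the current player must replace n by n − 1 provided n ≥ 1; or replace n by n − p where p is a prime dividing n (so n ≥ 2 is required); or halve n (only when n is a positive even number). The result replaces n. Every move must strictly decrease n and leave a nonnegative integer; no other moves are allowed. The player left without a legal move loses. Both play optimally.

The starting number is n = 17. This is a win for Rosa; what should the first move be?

Move to 0.

Work bottom-up. With no move the player to move loses. Otherwise the position is W if at least one move leads to an L position for the opponent, and L if every move leads to a W.
n=0: no move → L
n=1: W (go to 0, an L position)
n=2: W (go to 0, an L position)
n=3: W (go to 0, an L position)
n=4: L (options 2(W), 3(W) are all W)
n=5: W (go to 0, an L position)
n=6: W (go to 4, an L position)
n=7: W (go to 0, an L position)
n=8: W (go to 4, an L position)
n=9: L (options 6(W), 8(W) are all W)
n=10: W (go to 9, an L position)
n=11: W (go to 0, an L position)
n=12: W (go to 9, an L position)
n=13: W (go to 0, an L position)
n=14: L (options 7(W), 12(W), 13(W) are all W)
n=15: W (go to 14, an L position)
n=16: W (go to 14, an L position)
n=17: W (go to 0, an L position)
From 17, the L positions reachable in one move are: 0.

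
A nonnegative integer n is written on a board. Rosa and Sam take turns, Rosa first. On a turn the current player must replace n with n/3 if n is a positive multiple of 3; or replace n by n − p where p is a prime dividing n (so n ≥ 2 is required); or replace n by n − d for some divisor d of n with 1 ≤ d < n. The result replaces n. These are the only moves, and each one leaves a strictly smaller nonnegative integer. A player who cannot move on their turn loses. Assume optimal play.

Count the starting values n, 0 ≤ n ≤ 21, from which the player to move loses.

Classify positions by backward induction: terminal positions (no move available) are L. From any other position, the mover wins iff some move reaches an L.
n=0: no move → L
n=1: no move → L
n=2: reaches L-position 0 → W
n=3: reaches L-position 0 → W
n=4: only reaches 2(W), 3(W), all W → L
n=5: reaches L-position 0 → W
n=6: reaches L-position 4 → W
n=7: reaches L-position 0 → W
n=8: reaches L-position 4 → W
n=9: only reaches 3(W), 6(W), 8(W), all W → L
n=10: reaches L-position 9 → W
n=11: reaches L-position 0 → W
n=12: reaches L-position 4 → W
n=13: reaches L-position 0 → W
n=14: only reaches 7(W), 12(W), 13(W), all W → L
n=15: reaches L-position 14 → W
n=16: reaches L-position 14 → W
n=17: reaches L-position 0 → W
n=18: reaches L-position 9 → W
n=19: reaches L-position 0 → W
n=20: only reaches 10(W), 15(W), 16(W), 18(W), 19(W), all W → L
n=21: reaches L-position 14 → W
L entries with 0 ≤ n ≤ 21: n = 0, 1, 4, 9, 14, 20; that makes 6.

6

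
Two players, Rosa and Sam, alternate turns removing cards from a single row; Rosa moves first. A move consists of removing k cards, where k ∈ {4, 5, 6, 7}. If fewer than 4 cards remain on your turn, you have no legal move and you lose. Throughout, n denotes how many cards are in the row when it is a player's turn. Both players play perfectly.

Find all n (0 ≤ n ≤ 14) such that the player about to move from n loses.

Work bottom-up. With no move the player to move loses. Otherwise the position is W if at least one move leads to an L position for the opponent, and L if every move leads to a W.
n=0: no move → L
n=1: no move → L
n=2: no move → L
n=3: no move → L
n=4: reaches L-position 0 → W
n=5: reaches L-position 1 → W
n=6: reaches L-position 2 → W
n=7: reaches L-position 3 → W
n=8: reaches L-position 3 → W
n=9: reaches L-position 3 → W
n=10: reaches L-position 3 → W
n=11: only reaches 7(W), 6(W), 5(W), 4(W), all W → L
n=12: only reaches 8(W), 7(W), 6(W), 5(W), all W → L
n=13: only reaches 9(W), 8(W), 7(W), 6(W), all W → L
n=14: only reaches 10(W), 9(W), 8(W), 7(W), all W → L
The losing starting values of n are exactly the entries labelled L in this table (8 of them).

0, 1, 2, 3, 11, 12, 13, 14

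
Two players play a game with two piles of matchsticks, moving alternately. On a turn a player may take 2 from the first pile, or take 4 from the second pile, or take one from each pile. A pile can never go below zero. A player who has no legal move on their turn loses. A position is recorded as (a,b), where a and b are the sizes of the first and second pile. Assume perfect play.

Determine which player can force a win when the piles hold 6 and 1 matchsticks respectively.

The first player wins.

Classify positions by backward induction: terminal positions (no move available) are L. From any other position, the mover wins iff some move reaches an L.
No move ever increases a pile, so every position that can arise here has a ≤ 6 and b ≤ 1; it is enough to label the cells with 0 ≤ a ≤ 6 and 0 ≤ b ≤ 1.
Every move lowers a or b (never raises either), so fill the grid row by row in increasing a, and left to right within a row: each cell's successors are then already labelled.
      b=0  b=1
a=0:    L    L
a=1:    L    W
a=2:    W    W
a=3:    W    L
a=4:    L    L
a=5:    L    W
a=6:    W    W
Cells with no legal move (terminal, hence L): (0,0), (0,1), (1,0).
The remaining L cells, each justified by listing all of its moves:
(3,1): only reaches (1,1)(W), (2,0)(W), all W → L
(4,0): only reaches (2,0)(W), which is W → L
(4,1): only reaches (2,1)(W), (3,0)(W), all W → L
(5,0): only reaches (3,0)(W), which is W → L
Every other cell has at least one move into one of the L cells above, so it is W.
The starting position (6,1) is W: the player to move should move to (4,1), handing over an L position.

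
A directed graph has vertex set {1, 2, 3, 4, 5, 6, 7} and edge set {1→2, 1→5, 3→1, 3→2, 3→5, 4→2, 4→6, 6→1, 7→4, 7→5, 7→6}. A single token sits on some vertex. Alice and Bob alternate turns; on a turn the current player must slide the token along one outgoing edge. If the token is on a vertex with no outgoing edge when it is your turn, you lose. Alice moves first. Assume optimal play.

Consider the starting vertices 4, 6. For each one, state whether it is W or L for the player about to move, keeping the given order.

Classify positions by backward induction: terminal positions (no move available) are L. From any other position, the mover wins iff some move reaches an L.
Every edge goes from a vertex to one that appears earlier in the order 5, 2, 1, 6, 4, 3, 7, so processing vertices in that order labels each vertex after all of its successors.
5: no outgoing edge → L
2: no outgoing edge → L
1: W (go to 2, an L position)
6: L (sole option 1(W) is W)
4: W (go to 6, an L position)
3: W (go to 2, an L position)
7: W (go to 6, an L position)

4: W, 6: L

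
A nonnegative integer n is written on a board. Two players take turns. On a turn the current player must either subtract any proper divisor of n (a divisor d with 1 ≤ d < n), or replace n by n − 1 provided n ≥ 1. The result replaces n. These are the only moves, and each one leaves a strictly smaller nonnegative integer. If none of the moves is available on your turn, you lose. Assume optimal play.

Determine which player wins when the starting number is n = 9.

Use the standard recursion: the mover loses at a terminal position; elsewhere, the mover wins exactly when some move hands the opponent an L position.
n=0: no move → L
n=1: reaches L-position 0 → W
n=2: only reaches 1(W), which is W → L
n=3: reaches L-position 2 → W
n=4: reaches L-position 2 → W
n=5: only reaches 4(W), which is W → L
n=6: reaches L-position 5 → W
n=7: only reaches 6(W), which is W → L
n=8: reaches L-position 7 → W
n=9: only reaches 6(W), 8(W), all W → L
The starting position 9 is L: whatever the player to move does, the opponent receives a W position.

The second player wins.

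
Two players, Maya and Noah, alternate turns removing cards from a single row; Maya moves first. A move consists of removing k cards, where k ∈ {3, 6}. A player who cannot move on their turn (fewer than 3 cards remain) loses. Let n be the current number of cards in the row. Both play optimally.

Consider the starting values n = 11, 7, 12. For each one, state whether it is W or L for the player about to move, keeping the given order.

11: L, 7: W, 12: W

Label each position W (a win for the player to move) or L (a loss). A position with no legal move is L; any other position is W exactly when some move reaches an L, and L when every move reaches a W.
n=0: no move → L
n=1: no move → L
n=2: no move → L
n=3: reaches L-position 0 → W
n=4: reaches L-position 1 → W
n=5: reaches L-position 2 → W
n=6: reaches L-position 0 → W
n=7: reaches L-position 1 → W
n=8: reaches L-position 2 → W
n=9: only reaches 6(W), 3(W), all W → L
n=10: only reaches 7(W), 4(W), all W → L
n=11: only reaches 8(W), 5(W), all W → L
n=12: reaches L-position 9 → W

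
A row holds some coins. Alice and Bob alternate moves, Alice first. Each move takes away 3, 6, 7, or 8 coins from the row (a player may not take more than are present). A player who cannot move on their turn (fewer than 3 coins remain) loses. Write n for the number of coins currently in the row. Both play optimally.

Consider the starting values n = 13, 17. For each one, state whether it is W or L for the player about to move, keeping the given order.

Label each position W (a win for the player to move) or L (a loss). A position with no legal move is L; any other position is W exactly when some move reaches an L, and L when every move reaches a W.
n=0: no move → L
n=1: no move → L
n=2: no move → L
n=3: can move to 0, which is L ⇒ W
n=4: can move to 1, which is L ⇒ W
n=5: can move to 2, which is L ⇒ W
n=6: can move to 0, which is L ⇒ W
n=7: can move to 1, which is L ⇒ W
n=8: can move to 2, which is L ⇒ W
n=9: can move to 2, which is L ⇒ W
n=10: can move to 2, which is L ⇒ W
n=11: moves to 8(W), 5(W), 4(W), 3(W); every one is W ⇒ L
n=12: moves to 9(W), 6(W), 5(W), 4(W); every one is W ⇒ L
n=13: moves to 10(W), 7(W), 6(W), 5(W); every one is W ⇒ L
n=14: can move to 11, which is L ⇒ W
n=15: can move to 12, which is L ⇒ W
n=16: can move to 13, which is L ⇒ W
n=17: can move to 11, which is L ⇒ W

13: L, 17: W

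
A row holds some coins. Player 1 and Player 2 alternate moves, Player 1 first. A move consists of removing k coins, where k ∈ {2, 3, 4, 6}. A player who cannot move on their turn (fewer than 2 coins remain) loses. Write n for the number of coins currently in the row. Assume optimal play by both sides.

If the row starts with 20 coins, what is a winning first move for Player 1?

Remove 3, leaving 17.

Classify positions by backward induction: terminal positions (no move available) are L. From any other position, the mover wins iff some move reaches an L.
n=0: no move → L
n=1: no move → L
n=2: W (go to 0, an L position)
n=3: W (go to 1, an L position)
n=4: W (go to 1, an L position)
n=5: W (go to 1, an L position)
n=6: W (go to 0, an L position)
n=7: W (go to 1, an L position)
n=8: L (options 6(W), 5(W), 4(W), 2(W) are all W)
n=9: L (options 7(W), 6(W), 5(W), 3(W) are all W)
n=10: W (go to 8, an L position)
n=11: W (go to 9, an L position)
n=12: W (go to 9, an L position)
n=13: W (go to 9, an L position)
n=14: W (go to 8, an L position)
n=15: W (go to 9, an L position)
n=16: L (options 14(W), 13(W), 12(W), 10(W) are all W)
n=17: L (options 15(W), 14(W), 13(W), 11(W) are all W)
n=18: W (go to 16, an L position)
n=19: W (go to 17, an L position)
n=20: W (go to 17, an L position)
From 20, the L positions reachable in one move are: 17, 16. Any move reaching one of these is winning.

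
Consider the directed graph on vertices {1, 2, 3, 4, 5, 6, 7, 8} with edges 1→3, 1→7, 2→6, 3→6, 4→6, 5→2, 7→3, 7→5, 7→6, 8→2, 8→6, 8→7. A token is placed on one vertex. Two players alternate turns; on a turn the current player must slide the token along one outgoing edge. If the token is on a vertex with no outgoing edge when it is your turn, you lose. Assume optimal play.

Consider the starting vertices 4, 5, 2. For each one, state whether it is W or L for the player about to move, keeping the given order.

Work bottom-up. With no move the player to move loses. Otherwise the position is W if at least one move leads to an L position for the opponent, and L if every move leads to a W.
Every edge goes from a vertex to one that appears earlier in the order 6, 2, 5, 3, 7, 8, 4, 1, so processing vertices in that order labels each vertex after all of its successors.
6: no outgoing edge → L
2: can move to 6, which is L ⇒ W
5: the only move is to 2(W), a W ⇒ L
3: can move to 6, which is L ⇒ W
7: can move to 5, which is L ⇒ W
8: can move to 6, which is L ⇒ W
4: can move to 6, which is L ⇒ W
1: moves to 7(W), 3(W); every one is W ⇒ L

4: W, 5: L, 2: W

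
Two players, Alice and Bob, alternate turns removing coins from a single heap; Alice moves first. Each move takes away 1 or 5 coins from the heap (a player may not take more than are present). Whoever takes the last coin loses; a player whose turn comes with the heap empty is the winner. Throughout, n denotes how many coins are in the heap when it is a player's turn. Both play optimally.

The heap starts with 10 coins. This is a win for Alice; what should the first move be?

Use the standard recursion: the mover wins at a terminal position; elsewhere, the mover wins exactly when some move hands the opponent an L position.
n=0: no move; the opponent has just taken the last coin and therefore loses → W
n=1: only reaches 0(W), which is W → L
n=2: reaches L-position 1 → W
n=3: only reaches 2(W), which is W → L
n=4: reaches L-position 3 → W
n=5: only reaches 4(W), 0(W), all W → L
n=6: reaches L-position 5 → W
n=7: only reaches 6(W), 2(W), all W → L
n=8: reaches L-position 7 → W
n=9: only reaches 8(W), 4(W), all W → L
n=10: reaches L-position 9 → W
From 10, the L positions reachable in one move are: 9, 5. Any move reaching one of these is winning.

Remove 1, leaving 9.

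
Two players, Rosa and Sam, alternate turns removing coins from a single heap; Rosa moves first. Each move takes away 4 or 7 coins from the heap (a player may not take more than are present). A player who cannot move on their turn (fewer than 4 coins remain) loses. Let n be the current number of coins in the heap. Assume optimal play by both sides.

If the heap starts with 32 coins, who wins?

Rosa wins.

Compute win/loss labels from the base case upward. A position with no move is L. Any other position is W if it can reach an L in one move, else L.
n=0: no move → L
n=1: no move → L
n=2: no move → L
n=3: no move → L
n=4: reaches L-position 0 → W
n=5: reaches L-position 1 → W
n=6: reaches L-position 2 → W
n=7: reaches L-position 3 → W
n=8: reaches L-position 1 → W
n=9: reaches L-position 2 → W
n=10: reaches L-position 3 → W
n=11: only reaches 7(W), 4(W), all W → L
n=12: only reaches 8(W), 5(W), all W → L
n=13: only reaches 9(W), 6(W), all W → L
n=14: only reaches 10(W), 7(W), all W → L
n=15: reaches L-position 11 → W
n=16: reaches L-position 12 → W
n=17: reaches L-position 13 → W
n=18: reaches L-position 14 → W
n=19: reaches L-position 12 → W
n=20: reaches L-position 13 → W
n=21: reaches L-position 14 → W
n=22: only reaches 18(W), 15(W), all W → L
n=23: only reaches 19(W), 16(W), all W → L
n=24: only reaches 20(W), 17(W), all W → L
n=25: only reaches 21(W), 18(W), all W → L
n=26: reaches L-position 22 → W
n=27: reaches L-position 23 → W
n=28: reaches L-position 24 → W
n=29: reaches L-position 25 → W
n=30: reaches L-position 23 → W
n=31: reaches L-position 24 → W
n=32: reaches L-position 25 → W
From 32 Rosa can remove 7, leaving 25, reaching an L position.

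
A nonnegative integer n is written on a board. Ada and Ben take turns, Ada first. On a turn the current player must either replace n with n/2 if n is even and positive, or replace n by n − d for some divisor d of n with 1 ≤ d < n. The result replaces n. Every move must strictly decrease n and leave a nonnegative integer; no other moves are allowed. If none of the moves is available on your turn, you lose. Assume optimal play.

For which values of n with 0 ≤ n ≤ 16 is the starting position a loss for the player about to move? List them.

0, 1, 3, 5, 7, 9, 11, 13, 15

Classify positions by backward induction: terminal positions (no move available) are L. From any other position, the mover wins iff some move reaches an L.
n=0: no move → L
n=1: no move → L
n=2: reaches L-position 1 → W
n=3: only reaches 2(W), which is W → L
n=4: reaches L-position 3 → W
n=5: only reaches 4(W), which is W → L
n=6: reaches L-position 3 → W
n=7: only reaches 6(W), which is W → L
n=8: reaches L-position 7 → W
n=9: only reaches 6(W), 8(W), all W → L
n=10: reaches L-position 5 → W
n=11: only reaches 10(W), which is W → L
n=12: reaches L-position 9 → W
n=13: only reaches 12(W), which is W → L
n=14: reaches L-position 7 → W
n=15: only reaches 10(W), 12(W), 14(W), all W → L
n=16: reaches L-position 15 → W
The losing starting values of n are exactly the entries labelled L in this table (9 of them).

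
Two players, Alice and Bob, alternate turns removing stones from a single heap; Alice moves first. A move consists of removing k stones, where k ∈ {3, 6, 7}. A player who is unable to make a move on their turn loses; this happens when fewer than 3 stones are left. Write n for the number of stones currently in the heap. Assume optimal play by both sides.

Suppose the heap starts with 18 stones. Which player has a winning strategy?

Label each position W (a win for the player to move) or L (a loss). A position with no legal move is L; any other position is W exactly when some move reaches an L, and L when every move reaches a W.
n=0: no move → L
n=1: no move → L
n=2: no move → L
n=3: can move to 0, which is L ⇒ W
n=4: can move to 1, which is L ⇒ W
n=5: can move to 2, which is L ⇒ W
n=6: can move to 0, which is L ⇒ W
n=7: can move to 1, which is L ⇒ W
n=8: can move to 2, which is L ⇒ W
n=9: can move to 2, which is L ⇒ W
n=10: moves to 7(W), 4(W), 3(W); every one is W ⇒ L
n=11: moves to 8(W), 5(W), 4(W); every one is W ⇒ L
n=12: moves to 9(W), 6(W), 5(W); every one is W ⇒ L
n=13: can move to 10, which is L ⇒ W
n=14: can move to 11, which is L ⇒ W
n=15: can move to 12, which is L ⇒ W
n=16: can move to 10, which is L ⇒ W
n=17: can move to 11, which is L ⇒ W
n=18: can move to 12, which is L ⇒ W
The starting position 18 is W: Alice should remove 6, leaving 12, handing over an L position.

Alice wins.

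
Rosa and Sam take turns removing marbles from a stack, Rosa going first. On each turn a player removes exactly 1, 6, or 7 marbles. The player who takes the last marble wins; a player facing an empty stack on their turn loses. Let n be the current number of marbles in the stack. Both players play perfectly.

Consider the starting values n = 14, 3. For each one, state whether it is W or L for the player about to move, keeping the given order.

Build the W/L table. Terminal = L. A non-terminal position is W if it has a move to some L; otherwise it is L.
n=0: no move → L
n=1: W (go to 0, an L position)
n=2: L (sole option 1(W) is W)
n=3: W (go to 2, an L position)
n=4: L (sole option 3(W) is W)
n=5: W (go to 4, an L position)
n=6: W (go to 0, an L position)
n=7: W (go to 0, an L position)
n=8: W (go to 2, an L position)
n=9: W (go to 2, an L position)
n=10: W (go to 4, an L position)
n=11: W (go to 4, an L position)
n=12: L (options 11(W), 6(W), 5(W) are all W)
n=13: W (go to 12, an L position)
n=14: L (options 13(W), 8(W), 7(W) are all W)

14: L, 3: W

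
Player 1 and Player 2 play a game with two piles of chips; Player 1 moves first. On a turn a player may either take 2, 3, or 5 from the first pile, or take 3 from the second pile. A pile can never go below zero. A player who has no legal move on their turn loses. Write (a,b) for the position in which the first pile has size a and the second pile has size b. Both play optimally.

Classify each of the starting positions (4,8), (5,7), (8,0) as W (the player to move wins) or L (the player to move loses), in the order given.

Use the standard recursion: the mover loses at a terminal position; elsewhere, the mover wins exactly when some move hands the opponent an L position.
No move ever increases a pile, so every position that can arise here has a ≤ 8 and b ≤ 8; it is enough to label the cells with 0 ≤ a ≤ 8 and 0 ≤ b ≤ 8.
Every move lowers a or b (never raises either), so fill the grid row by row in increasing a, and left to right within a row: each cell's successors are then already labelled.
      b=0  b=1  b=2  b=3  b=4  b=5  b=6  b=7  b=8
a=0:    L    L    L    W    W    W    L    L    L
a=1:    L    L    L    W    W    W    L    L    L
a=2:    W    W    W    L    L    L    W    W    W
a=3:    W    W    W    L    L    L    W    W    W
a=4:    W    W    W    W    W    W    W    W    W
a=5:    W    W    W    W    W    W    W    W    W
a=6:    W    W    W    W    W    W    W    W    W
a=7:    L    L    L    W    W    W    L    L    L
a=8:    L    L    L    W    W    W    L    L    L
Cells with no legal move (terminal, hence L): (0,0), (0,1), (0,2), (1,0), (1,1), (1,2).
The remaining L cells, each justified by listing all of its moves:
(0,6): →(0,3)(W) only, which is W, so L
(0,7): →(0,4)(W) only, which is W, so L
(0,8): →(0,5)(W) only, which is W, so L
(1,6): →(1,3)(W) only, which is W, so L
(1,7): →(1,4)(W) only, which is W, so L
(1,8): →(1,5)(W) only, which is W, so L
(2,3): →(0,3)(W), (2,0)(W) — all W, so L
(2,4): →(0,4)(W), (2,1)(W) — all W, so L
(2,5): →(0,5)(W), (2,2)(W) — all W, so L
(3,3): →(1,3)(W), (0,3)(W), (3,0)(W) — all W, so L
(3,4): →(1,4)(W), (0,4)(W), (3,1)(W) — all W, so L
(3,5): →(1,5)(W), (0,5)(W), (3,2)(W) — all W, so L
(7,0): →(5,0)(W), (4,0)(W), (2,0)(W) — all W, so L
(7,1): →(5,1)(W), (4,1)(W), (2,1)(W) — all W, so L
(7,2): →(5,2)(W), (4,2)(W), (2,2)(W) — all W, so L
(7,6): →(5,6)(W), (4,6)(W), (2,6)(W), (7,3)(W) — all W, so L
(7,7): →(5,7)(W), (4,7)(W), (2,7)(W), (7,4)(W) — all W, so L
(7,8): →(5,8)(W), (4,8)(W), (2,8)(W), (7,5)(W) — all W, so L
(8,0): →(6,0)(W), (5,0)(W), (3,0)(W) — all W, so L
(8,1): →(6,1)(W), (5,1)(W), (3,1)(W) — all W, so L
(8,2): →(6,2)(W), (5,2)(W), (3,2)(W) — all W, so L
(8,6): →(6,6)(W), (5,6)(W), (3,6)(W), (8,3)(W) — all W, so L
(8,7): →(6,7)(W), (5,7)(W), (3,7)(W), (8,4)(W) — all W, so L
(8,8): →(6,8)(W), (5,8)(W), (3,8)(W), (8,5)(W) — all W, so L
Every other cell has at least one move into one of the L cells above, so it is W.
(4,8): the move to (1,8) reaches an L cell, so W
(5,7): the move to (0,7) reaches an L cell, so W
(8,0): one of the L cells justified above, so L

(4,8): W, (5,7): W, (8,0): L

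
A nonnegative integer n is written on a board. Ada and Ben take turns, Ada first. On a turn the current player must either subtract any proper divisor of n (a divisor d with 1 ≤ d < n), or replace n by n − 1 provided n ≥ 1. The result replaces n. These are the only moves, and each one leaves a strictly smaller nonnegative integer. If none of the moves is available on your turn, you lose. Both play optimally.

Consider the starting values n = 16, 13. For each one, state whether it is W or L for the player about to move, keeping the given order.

16: W, 13: L

Use the standard recursion: the mover loses at a terminal position; elsewhere, the mover wins exactly when some move hands the opponent an L position.
n=0: no move → L
n=1: reaches L-position 0 → W
n=2: only reaches 1(W), which is W → L
n=3: reaches L-position 2 → W
n=4: reaches L-position 2 → W
n=5: only reaches 4(W), which is W → L
n=6: reaches L-position 5 → W
n=7: only reaches 6(W), which is W → L
n=8: reaches L-position 7 → W
n=9: only reaches 6(W), 8(W), all W → L
n=10: reaches L-position 5 → W
n=11: only reaches 10(W), which is W → L
n=12: reaches L-position 9 → W
n=13: only reaches 12(W), which is W → L
n=14: reaches L-position 7 → W
n=15: only reaches 10(W), 12(W), 14(W), all W → L
n=16: reaches L-position 15 → W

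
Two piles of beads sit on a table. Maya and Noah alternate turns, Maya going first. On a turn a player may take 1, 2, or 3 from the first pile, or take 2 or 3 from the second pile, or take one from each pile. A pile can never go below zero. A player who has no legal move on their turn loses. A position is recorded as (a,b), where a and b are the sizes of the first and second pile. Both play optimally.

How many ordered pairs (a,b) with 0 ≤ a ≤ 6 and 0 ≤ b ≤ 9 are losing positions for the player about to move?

Use the standard recursion: the mover loses at a terminal position; elsewhere, the mover wins exactly when some move hands the opponent an L position.
Every move lowers a or b (never raises either), so fill the grid row by row in increasing a, and left to right within a row: each cell's successors are then already labelled.
      b=0  b=1  b=2  b=3  b=4  b=5  b=6  b=7  b=8  b=9
a=0:    L    L    W    W    W    L    L    W    W    W
a=1:    W    W    W    L    L    W    W    W    L    L
a=2:    W    W    L    W    W    W    W    L    W    W
a=3:    W    W    W    W    W    W    W    W    W    W
a=4:    L    L    W    W    W    L    L    W    W    W
a=5:    W    W    W    L    L    W    W    W    L    L
a=6:    W    W    L    W    W    W    W    L    W    W
Cells with no legal move (terminal, hence L): (0,0), (0,1).
The remaining L cells, each justified by listing all of its moves:
(0,5): moves to (0,3)(W), (0,2)(W); every one is W ⇒ L
(0,6): moves to (0,4)(W), (0,3)(W); every one is W ⇒ L
(1,3): moves to (0,3)(W), (1,1)(W), (1,0)(W), (0,2)(W); every one is W ⇒ L
(1,4): moves to (0,4)(W), (1,2)(W), (1,1)(W), (0,3)(W); every one is W ⇒ L
(1,8): moves to (0,8)(W), (1,6)(W), (1,5)(W), (0,7)(W); every one is W ⇒ L
(1,9): moves to (0,9)(W), (1,7)(W), (1,6)(W), (0,8)(W); every one is W ⇒ L
(2,2): moves to (1,2)(W), (0,2)(W), (2,0)(W), (1,1)(W); every one is W ⇒ L
(2,7): moves to (1,7)(W), (0,7)(W), (2,5)(W), (2,4)(W), (1,6)(W); every one is W ⇒ L
(4,0): moves to (3,0)(W), (2,0)(W), (1,0)(W); every one is W ⇒ L
(4,1): moves to (3,1)(W), (2,1)(W), (1,1)(W), (3,0)(W); every one is W ⇒ L
(4,5): moves to (3,5)(W), (2,5)(W), (1,5)(W), (4,3)(W), (4,2)(W), (3,4)(W); every one is W ⇒ L
(4,6): moves to (3,6)(W), (2,6)(W), (1,6)(W), (4,4)(W), (4,3)(W), (3,5)(W); every one is W ⇒ L
(5,3): moves to (4,3)(W), (3,3)(W), (2,3)(W), (5,1)(W), (5,0)(W), (4,2)(W); every one is W ⇒ L
(5,4): moves to (4,4)(W), (3,4)(W), (2,4)(W), (5,2)(W), (5,1)(W), (4,3)(W); every one is W ⇒ L
(5,8): moves to (4,8)(W), (3,8)(W), (2,8)(W), (5,6)(W), (5,5)(W), (4,7)(W); every one is W ⇒ L
(5,9): moves to (4,9)(W), (3,9)(W), (2,9)(W), (5,7)(W), (5,6)(W), (4,8)(W); every one is W ⇒ L
(6,2): moves to (5,2)(W), (4,2)(W), (3,2)(W), (6,0)(W), (5,1)(W); every one is W ⇒ L
(6,7): moves to (5,7)(W), (4,7)(W), (3,7)(W), (6,5)(W), (6,4)(W), (5,6)(W); every one is W ⇒ L
Every other cell has at least one move into one of the L cells above, so it is W.
L cells per row: a=0: 4, a=1: 4, a=2: 2, a=3: 0, a=4: 4, a=5: 4, a=6: 2; total 20.

20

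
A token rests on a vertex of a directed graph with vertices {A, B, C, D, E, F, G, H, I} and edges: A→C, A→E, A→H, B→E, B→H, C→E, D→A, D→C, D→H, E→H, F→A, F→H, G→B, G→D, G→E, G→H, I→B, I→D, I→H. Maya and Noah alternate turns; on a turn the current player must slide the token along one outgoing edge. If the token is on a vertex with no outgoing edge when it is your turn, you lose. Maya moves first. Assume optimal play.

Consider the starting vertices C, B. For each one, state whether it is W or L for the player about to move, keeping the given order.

C: L, B: W

Build the W/L table. Terminal = L. A non-terminal position is W if it has a move to some L; otherwise it is L.
Every edge goes from a vertex to one that appears earlier in the order H, E, C, B, A, D, G, I, F, so processing vertices in that order labels each vertex after all of its successors.
H: no outgoing edge → L
E: W (go to H, an L position)
C: L (sole option E(W) is W)
B: W (go to H, an L position)
A: W (go to C, an L position)
D: W (go to C, an L position)
G: W (go to H, an L position)
I: W (go to H, an L position)
F: W (go to H, an L position)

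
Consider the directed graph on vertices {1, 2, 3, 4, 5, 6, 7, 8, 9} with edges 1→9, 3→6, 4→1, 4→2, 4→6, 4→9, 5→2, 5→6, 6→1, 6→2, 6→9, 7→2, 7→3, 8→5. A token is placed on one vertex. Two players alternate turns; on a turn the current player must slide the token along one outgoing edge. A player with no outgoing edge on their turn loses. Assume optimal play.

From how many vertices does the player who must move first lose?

4

Use the standard recursion: the mover loses at a terminal position; elsewhere, the mover wins exactly when some move hands the opponent an L position.
Every edge goes from a vertex to one that appears earlier in the order 9, 2, 1, 6, 5, 4, 3, 8, 7, so processing vertices in that order labels each vertex after all of its successors.
9: no outgoing edge → L
2: no outgoing edge → L
1: W (go to 9, an L position)
6: W (go to 2, an L position)
5: W (go to 2, an L position)
4: W (go to 2, an L position)
3: L (sole option 6(W) is W)
8: L (sole option 5(W) is W)
7: W (go to 3, an L position)
The L vertices are 2, 3, 8, 9; that is 4 in all.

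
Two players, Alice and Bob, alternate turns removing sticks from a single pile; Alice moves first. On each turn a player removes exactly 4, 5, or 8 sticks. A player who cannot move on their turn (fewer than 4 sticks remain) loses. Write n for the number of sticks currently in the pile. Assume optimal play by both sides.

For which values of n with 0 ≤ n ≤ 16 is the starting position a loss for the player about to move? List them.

Compute win/loss labels from the base case upward. A position with no move is L. Any other position is W if it can reach an L in one move, else L.
n=0: no move → L
n=1: no move → L
n=2: no move → L
n=3: no move → L
n=4: reaches L-position 0 → W
n=5: reaches L-position 1 → W
n=6: reaches L-position 2 → W
n=7: reaches L-position 3 → W
n=8: reaches L-position 3 → W
n=9: reaches L-position 1 → W
n=10: reaches L-position 2 → W
n=11: reaches L-position 3 → W
n=12: only reaches 8(W), 7(W), 4(W), all W → L
n=13: only reaches 9(W), 8(W), 5(W), all W → L
n=14: only reaches 10(W), 9(W), 6(W), all W → L
n=15: only reaches 11(W), 10(W), 7(W), all W → L
n=16: reaches L-position 12 → W
The losing starting values of n are exactly the entries labelled L in this table (8 of them).

0, 1, 2, 3, 12, 13, 14, 15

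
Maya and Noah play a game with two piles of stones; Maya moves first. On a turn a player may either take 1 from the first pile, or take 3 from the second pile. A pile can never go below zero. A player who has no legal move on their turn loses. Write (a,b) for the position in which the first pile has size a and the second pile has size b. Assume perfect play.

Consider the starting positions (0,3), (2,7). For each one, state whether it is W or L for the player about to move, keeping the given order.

Build the W/L table. Terminal = L. A non-terminal position is W if it has a move to some L; otherwise it is L.
No move ever increases a pile, so every position that can arise here has a ≤ 2 and b ≤ 7; it is enough to label the cells with 0 ≤ a ≤ 2 and 0 ≤ b ≤ 7.
Every move lowers a or b (never raises either), so fill the grid row by row in increasing a, and left to right within a row: each cell's successors are then already labelled.
      b=0  b=1  b=2  b=3  b=4  b=5  b=6  b=7
a=0:    L    L    L    W    W    W    L    L
a=1:    W    W    W    L    L    L    W    W
a=2:    L    L    L    W    W    W    L    L
Cells with no legal move (terminal, hence L): (0,0), (0,1), (0,2).
The remaining L cells, each justified by listing all of its moves:
(0,6): →(0,3)(W) only, which is W, so L
(0,7): →(0,4)(W) only, which is W, so L
(1,3): →(0,3)(W), (1,0)(W) — all W, so L
(1,4): →(0,4)(W), (1,1)(W) — all W, so L
(1,5): →(0,5)(W), (1,2)(W) — all W, so L
(2,0): →(1,0)(W) only, which is W, so L
(2,1): →(1,1)(W) only, which is W, so L
(2,2): →(1,2)(W) only, which is W, so L
(2,6): →(1,6)(W), (2,3)(W) — all W, so L
(2,7): →(1,7)(W), (2,4)(W) — all W, so L
Every other cell has at least one move into one of the L cells above, so it is W.
(0,3): the move to (0,0) reaches an L cell, so W
(2,7): one of the L cells justified above, so L

(0,3): W, (2,7): L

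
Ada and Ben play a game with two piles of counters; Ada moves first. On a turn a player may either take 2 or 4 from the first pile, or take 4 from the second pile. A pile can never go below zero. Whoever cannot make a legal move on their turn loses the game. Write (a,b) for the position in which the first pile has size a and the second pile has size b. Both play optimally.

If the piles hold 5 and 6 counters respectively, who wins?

Ada wins.

Classify positions by backward induction: terminal positions (no move available) are L. From any other position, the mover wins iff some move reaches an L.
No move ever increases a pile, so every position that can arise here has a ≤ 5 and b ≤ 6; it is enough to label the cells with 0 ≤ a ≤ 5 and 0 ≤ b ≤ 6.
Every move lowers a or b (never raises either), so fill the grid row by row in increasing a, and left to right within a row: each cell's successors are then already labelled.
      b=0  b=1  b=2  b=3  b=4  b=5  b=6
a=0:    L    L    L    L    W    W    W
a=1:    L    L    L    L    W    W    W
a=2:    W    W    W    W    L    L    L
a=3:    W    W    W    W    L    L    L
a=4:    W    W    W    W    W    W    W
a=5:    W    W    W    W    W    W    W
Cells with no legal move (terminal, hence L): (0,0), (0,1), (0,2), (0,3), (1,0), (1,1), (1,2), (1,3).
The remaining L cells, each justified by listing all of its moves:
(2,4): moves to (0,4)(W), (2,0)(W); every one is W ⇒ L
(2,5): moves to (0,5)(W), (2,1)(W); every one is W ⇒ L
(2,6): moves to (0,6)(W), (2,2)(W); every one is W ⇒ L
(3,4): moves to (1,4)(W), (3,0)(W); every one is W ⇒ L
(3,5): moves to (1,5)(W), (3,1)(W); every one is W ⇒ L
(3,6): moves to (1,6)(W), (3,2)(W); every one is W ⇒ L
Every other cell has at least one move into one of the L cells above, so it is W.
The starting position (5,6) is W: Ada should move to (3,6), handing over an L position.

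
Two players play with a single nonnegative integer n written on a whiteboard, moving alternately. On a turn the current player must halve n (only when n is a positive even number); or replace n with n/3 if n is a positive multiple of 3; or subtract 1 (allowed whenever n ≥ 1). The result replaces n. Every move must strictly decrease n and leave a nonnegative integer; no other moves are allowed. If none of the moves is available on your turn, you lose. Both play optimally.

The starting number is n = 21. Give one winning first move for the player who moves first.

Classify positions by backward induction: terminal positions (no move available) are L. From any other position, the mover wins iff some move reaches an L.
n=0: no move → L
n=1: reaches L-position 0 → W
n=2: only reaches 1(W), which is W → L
n=3: reaches L-position 2 → W
n=4: reaches L-position 2 → W
n=5: only reaches 4(W), which is W → L
n=6: reaches L-position 2 → W
n=7: only reaches 6(W), which is W → L
n=8: reaches L-position 7 → W
n=9: only reaches 3(W), 8(W), all W → L
n=10: reaches L-position 5 → W
n=11: only reaches 10(W), which is W → L
n=12: reaches L-position 11 → W
n=13: only reaches 12(W), which is W → L
n=14: reaches L-position 7 → W
n=15: reaches L-position 5 → W
n=16: only reaches 8(W), 15(W), all W → L
n=17: reaches L-position 16 → W
n=18: reaches L-position 9 → W
n=19: only reaches 18(W), which is W → L
n=20: reaches L-position 19 → W
n=21: reaches L-position 7 → W
From 21, the L positions reachable in one move are: 7.

Move to 7.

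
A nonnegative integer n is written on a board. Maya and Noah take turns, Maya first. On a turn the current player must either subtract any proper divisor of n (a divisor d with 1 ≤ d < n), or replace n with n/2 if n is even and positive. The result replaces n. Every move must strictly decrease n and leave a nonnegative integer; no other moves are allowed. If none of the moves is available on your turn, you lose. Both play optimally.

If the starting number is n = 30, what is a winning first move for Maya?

Classify positions by backward induction: terminal positions (no move available) are L. From any other position, the mover wins iff some move reaches an L.
n=0: no move → L
n=1: no move → L
n=2: →1(L), so W
n=3: →2(W) only, which is W, so L
n=4: →3(L), so W
n=5: →4(W) only, which is W, so L
n=6: →3(L), so W
n=7: →6(W) only, which is W, so L
n=8: →7(L), so W
n=9: →6(W), 8(W) — all W, so L
n=10: →5(L), so W
n=11: →10(W) only, which is W, so L
n=12: →9(L), so W
n=13: →12(W) only, which is W, so L
n=14: →7(L), so W
n=15: →10(W), 12(W), 14(W) — all W, so L
n=16: →15(L), so W
n=17: →16(W) only, which is W, so L
n=18: →9(L), so W
n=19: →18(W) only, which is W, so L
n=20: →15(L), so W
n=21: →14(W), 18(W), 20(W) — all W, so L
n=22: →11(L), so W
n=23: →22(W) only, which is W, so L
n=24: →21(L), so W
n=25: →20(W), 24(W) — all W, so L
n=26: →13(L), so W
n=27: →18(W), 24(W), 26(W) — all W, so L
n=28: →21(L), so W
n=29: →28(W) only, which is W, so L
n=30: →15(L), so W
From 30, the L positions reachable in one move are: 15, 25, 27, 29. Any move reaching one of these is winning.

Move to 15.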